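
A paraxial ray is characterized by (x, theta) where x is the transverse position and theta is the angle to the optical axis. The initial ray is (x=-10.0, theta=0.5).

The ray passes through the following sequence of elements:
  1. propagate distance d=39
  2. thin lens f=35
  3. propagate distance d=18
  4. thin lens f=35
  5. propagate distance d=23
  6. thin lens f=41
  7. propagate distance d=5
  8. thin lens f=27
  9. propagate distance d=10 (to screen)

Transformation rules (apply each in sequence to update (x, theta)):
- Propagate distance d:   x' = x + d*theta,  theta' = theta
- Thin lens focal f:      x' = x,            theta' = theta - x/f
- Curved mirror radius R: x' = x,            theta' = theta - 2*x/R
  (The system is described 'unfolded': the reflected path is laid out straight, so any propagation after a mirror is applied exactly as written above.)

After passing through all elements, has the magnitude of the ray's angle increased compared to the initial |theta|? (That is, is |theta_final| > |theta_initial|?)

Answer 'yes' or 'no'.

Answer: yes

Derivation:
Initial: x=-10.0000 theta=0.5000
After 1 (propagate distance d=39): x=9.5000 theta=0.5000
After 2 (thin lens f=35): x=9.5000 theta=8/35 (≈0.2286)
After 3 (propagate distance d=18): x=953/70 (≈13.6143) theta=8/35 (≈0.2286)
After 4 (thin lens f=35): x=953/70 (≈13.6143) theta=-393/2450 (≈-0.1604)
After 5 (propagate distance d=23): x=12158/1225 (≈9.9249) theta=-393/2450 (≈-0.1604)
After 6 (thin lens f=41): x=12158/1225 (≈9.9249) theta=-40429/100450 (≈-0.4025)
After 7 (propagate distance d=5): x=794811/100450 (≈7.9125) theta=-40429/100450 (≈-0.4025)
After 8 (thin lens f=27): x=794811/100450 (≈7.9125) theta=-314399/452025 (≈-0.6955)
After 9 (propagate distance d=10 (to screen)): x=123617/129150 (≈0.9572) theta=-314399/452025 (≈-0.6955)
|theta_initial|=0.5000 |theta_final|=314399/452025 (≈0.6955) -> increased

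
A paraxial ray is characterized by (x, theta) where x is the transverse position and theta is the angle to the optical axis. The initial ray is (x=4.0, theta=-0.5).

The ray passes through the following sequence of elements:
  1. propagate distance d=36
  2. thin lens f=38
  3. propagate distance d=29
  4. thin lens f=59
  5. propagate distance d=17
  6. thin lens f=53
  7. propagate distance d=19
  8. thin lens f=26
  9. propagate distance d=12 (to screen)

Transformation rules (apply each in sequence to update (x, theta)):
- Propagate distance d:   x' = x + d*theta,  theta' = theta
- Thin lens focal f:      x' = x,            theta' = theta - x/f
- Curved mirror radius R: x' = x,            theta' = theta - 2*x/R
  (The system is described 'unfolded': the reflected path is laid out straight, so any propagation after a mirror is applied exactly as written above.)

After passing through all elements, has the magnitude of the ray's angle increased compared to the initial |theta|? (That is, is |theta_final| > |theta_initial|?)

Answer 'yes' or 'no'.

Answer: yes

Derivation:
Initial: x=4.0000 theta=-0.5000
After 1 (propagate distance d=36): x=-14.0000 theta=-0.5000
After 2 (thin lens f=38): x=-14.0000 theta=-5/38 (≈-0.1316)
After 3 (propagate distance d=29): x=-677/38 (≈-17.8158) theta=-5/38 (≈-0.1316)
After 4 (thin lens f=59): x=-677/38 (≈-17.8158) theta=191/1121 (≈0.1704)
After 5 (propagate distance d=17): x=-33449/2242 (≈-14.9193) theta=191/1121 (≈0.1704)
After 6 (thin lens f=53): x=-33449/2242 (≈-14.9193) theta=53695/118826 (≈0.4519)
After 7 (propagate distance d=19): x=-376296/59413 (≈-6.3336) theta=53695/118826 (≈0.4519)
After 8 (thin lens f=26): x=-376296/59413 (≈-6.3336) theta=18209/26182 (≈0.6955)
After 9 (propagate distance d=12 (to screen)): x=1554138/772369 (≈2.0122) theta=18209/26182 (≈0.6955)
|theta_initial|=0.5000 |theta_final|=18209/26182 (≈0.6955) -> increased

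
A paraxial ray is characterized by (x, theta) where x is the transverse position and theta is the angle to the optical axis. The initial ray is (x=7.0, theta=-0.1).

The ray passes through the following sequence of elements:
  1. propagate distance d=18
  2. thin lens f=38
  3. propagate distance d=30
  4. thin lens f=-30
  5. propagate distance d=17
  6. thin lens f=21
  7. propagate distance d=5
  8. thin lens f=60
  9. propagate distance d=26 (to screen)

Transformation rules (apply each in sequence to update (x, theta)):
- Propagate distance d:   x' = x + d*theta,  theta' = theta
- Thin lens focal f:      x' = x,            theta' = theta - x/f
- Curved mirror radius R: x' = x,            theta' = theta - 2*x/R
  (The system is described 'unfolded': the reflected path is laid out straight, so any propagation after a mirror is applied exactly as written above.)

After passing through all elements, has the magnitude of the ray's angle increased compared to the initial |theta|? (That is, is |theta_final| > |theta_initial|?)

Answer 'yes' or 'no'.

Answer: yes

Derivation:
Initial: x=7.0000 theta=-0.1000
After 1 (propagate distance d=18): x=5.2000 theta=-0.1000
After 2 (thin lens f=38): x=5.2000 theta=-9/38 (≈-0.2368)
After 3 (propagate distance d=30): x=-181/95 (≈-1.9053) theta=-9/38 (≈-0.2368)
After 4 (thin lens f=-30): x=-181/95 (≈-1.9053) theta=-428/1425 (≈-0.3004)
After 5 (propagate distance d=17): x=-9991/1425 (≈-7.0112) theta=-428/1425 (≈-0.3004)
After 6 (thin lens f=21): x=-9991/1425 (≈-7.0112) theta=1003/29925 (≈0.0335)
After 7 (propagate distance d=5): x=-204796/29925 (≈-6.8436) theta=1003/29925 (≈0.0335)
After 8 (thin lens f=60): x=-204796/29925 (≈-6.8436) theta=66244/448875 (≈0.1476)
After 9 (propagate distance d=26 (to screen)): x=-1349596/448875 (≈-3.0066) theta=66244/448875 (≈0.1476)
|theta_initial|=0.1000 |theta_final|=66244/448875 (≈0.1476) -> increased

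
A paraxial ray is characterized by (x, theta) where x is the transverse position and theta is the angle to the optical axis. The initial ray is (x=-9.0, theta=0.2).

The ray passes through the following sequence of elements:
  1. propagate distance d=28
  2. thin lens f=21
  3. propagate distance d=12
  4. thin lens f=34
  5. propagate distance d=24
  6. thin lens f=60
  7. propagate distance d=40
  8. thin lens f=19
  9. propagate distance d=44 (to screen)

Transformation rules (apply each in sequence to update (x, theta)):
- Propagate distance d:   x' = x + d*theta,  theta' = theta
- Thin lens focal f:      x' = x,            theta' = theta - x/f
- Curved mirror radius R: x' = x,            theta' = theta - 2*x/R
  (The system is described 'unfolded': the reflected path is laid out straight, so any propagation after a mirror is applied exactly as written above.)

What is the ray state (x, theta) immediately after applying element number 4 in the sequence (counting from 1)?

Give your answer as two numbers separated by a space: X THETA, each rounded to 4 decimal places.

Answer: 0.9429 0.3342

Derivation:
Initial: x=-9.0000 theta=0.2000
After 1 (propagate distance d=28): x=-3.4000 theta=0.2000
After 2 (thin lens f=21): x=-3.4000 theta=38/105 (≈0.3619)
After 3 (propagate distance d=12): x=33/35 (≈0.9429) theta=38/105 (≈0.3619)
After 4 (thin lens f=34): x=33/35 (≈0.9429) theta=1193/3570 (≈0.3342)
Rounded to 4 decimal places: x = 0.9429, theta = 0.3342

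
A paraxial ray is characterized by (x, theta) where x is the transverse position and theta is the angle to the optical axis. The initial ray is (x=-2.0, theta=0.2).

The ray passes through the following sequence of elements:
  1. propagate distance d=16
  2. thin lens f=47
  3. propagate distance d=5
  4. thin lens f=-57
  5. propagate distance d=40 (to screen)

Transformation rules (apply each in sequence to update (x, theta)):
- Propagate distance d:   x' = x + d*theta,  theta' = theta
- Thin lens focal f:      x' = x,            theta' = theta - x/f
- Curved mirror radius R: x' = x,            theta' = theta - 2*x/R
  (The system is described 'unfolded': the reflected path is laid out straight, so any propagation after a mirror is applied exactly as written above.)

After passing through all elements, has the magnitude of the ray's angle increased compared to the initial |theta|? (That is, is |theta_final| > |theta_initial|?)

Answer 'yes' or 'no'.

Initial: x=-2.0000 theta=0.2000
After 1 (propagate distance d=16): x=1.2000 theta=0.2000
After 2 (thin lens f=47): x=1.2000 theta=41/235 (≈0.1745)
After 3 (propagate distance d=5): x=487/235 (≈2.0723) theta=41/235 (≈0.1745)
After 4 (thin lens f=-57): x=487/235 (≈2.0723) theta=2824/13395 (≈0.2108)
After 5 (propagate distance d=40 (to screen)): x=140719/13395 (≈10.5053) theta=2824/13395 (≈0.2108)
|theta_initial|=0.2000 |theta_final|=2824/13395 (≈0.2108) -> increased

Answer: yes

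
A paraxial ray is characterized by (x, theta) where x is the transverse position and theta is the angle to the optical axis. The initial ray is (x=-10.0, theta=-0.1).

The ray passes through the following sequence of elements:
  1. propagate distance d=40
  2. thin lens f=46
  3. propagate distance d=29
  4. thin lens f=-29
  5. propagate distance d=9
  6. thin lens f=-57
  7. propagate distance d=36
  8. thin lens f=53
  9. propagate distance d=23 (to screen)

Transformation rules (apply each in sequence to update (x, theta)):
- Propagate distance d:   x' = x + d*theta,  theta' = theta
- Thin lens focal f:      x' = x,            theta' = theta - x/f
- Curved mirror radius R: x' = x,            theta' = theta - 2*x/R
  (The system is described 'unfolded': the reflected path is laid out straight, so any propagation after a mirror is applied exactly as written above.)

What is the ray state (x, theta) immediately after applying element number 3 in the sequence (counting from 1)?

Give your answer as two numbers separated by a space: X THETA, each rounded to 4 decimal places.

Initial: x=-10.0000 theta=-0.1000
After 1 (propagate distance d=40): x=-14.0000 theta=-0.1000
After 2 (thin lens f=46): x=-14.0000 theta=47/230 (≈0.2043)
After 3 (propagate distance d=29): x=-1857/230 (≈-8.0739) theta=47/230 (≈0.2043)
Rounded to 4 decimal places: x = -8.0739, theta = 0.2043

Answer: -8.0739 0.2043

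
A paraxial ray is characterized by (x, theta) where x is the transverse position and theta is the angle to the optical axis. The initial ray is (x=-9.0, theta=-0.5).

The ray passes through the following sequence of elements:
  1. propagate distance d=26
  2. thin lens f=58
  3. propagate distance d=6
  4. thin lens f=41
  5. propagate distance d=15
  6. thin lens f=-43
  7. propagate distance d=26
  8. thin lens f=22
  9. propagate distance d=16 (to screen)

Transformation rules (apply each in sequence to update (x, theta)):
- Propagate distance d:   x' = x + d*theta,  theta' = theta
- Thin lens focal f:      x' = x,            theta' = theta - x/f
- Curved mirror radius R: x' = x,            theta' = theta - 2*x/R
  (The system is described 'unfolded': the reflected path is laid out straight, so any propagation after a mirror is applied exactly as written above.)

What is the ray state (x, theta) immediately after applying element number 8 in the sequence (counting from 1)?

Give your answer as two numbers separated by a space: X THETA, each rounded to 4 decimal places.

Answer: -14.7562 0.7271

Derivation:
Initial: x=-9.0000 theta=-0.5000
After 1 (propagate distance d=26): x=-22.0000 theta=-0.5000
After 2 (thin lens f=58): x=-22.0000 theta=-7/58 (≈-0.1207)
After 3 (propagate distance d=6): x=-659/29 (≈-22.7241) theta=-7/58 (≈-0.1207)
After 4 (thin lens f=41): x=-659/29 (≈-22.7241) theta=1031/2378 (≈0.4336)
After 5 (propagate distance d=15): x=-38573/2378 (≈-16.2208) theta=1031/2378 (≈0.4336)
After 6 (thin lens f=-43): x=-38573/2378 (≈-16.2208) theta=2880/51127 (≈0.0563)
After 7 (propagate distance d=26): x=-1508879/102254 (≈-14.7562) theta=2880/51127 (≈0.0563)
After 8 (thin lens f=22): x=-1508879/102254 (≈-14.7562) theta=1635599/2249588 (≈0.7271)
Rounded to 4 decimal places: x = -14.7562, theta = 0.7271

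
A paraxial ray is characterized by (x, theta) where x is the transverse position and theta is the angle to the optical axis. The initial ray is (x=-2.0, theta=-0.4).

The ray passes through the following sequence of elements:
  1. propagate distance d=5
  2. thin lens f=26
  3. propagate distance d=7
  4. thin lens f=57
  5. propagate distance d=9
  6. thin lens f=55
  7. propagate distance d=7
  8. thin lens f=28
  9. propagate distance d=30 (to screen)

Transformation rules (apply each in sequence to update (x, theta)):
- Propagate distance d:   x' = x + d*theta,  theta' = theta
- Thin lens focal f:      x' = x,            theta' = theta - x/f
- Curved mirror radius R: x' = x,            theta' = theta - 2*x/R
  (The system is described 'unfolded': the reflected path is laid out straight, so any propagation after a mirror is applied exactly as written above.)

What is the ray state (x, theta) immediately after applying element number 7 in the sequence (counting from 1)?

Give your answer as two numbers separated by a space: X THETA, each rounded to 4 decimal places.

Answer: -7.1597 -0.0178

Derivation:
Initial: x=-2.0000 theta=-0.4000
After 1 (propagate distance d=5): x=-4.0000 theta=-0.4000
After 2 (thin lens f=26): x=-4.0000 theta=-16/65 (≈-0.2462)
After 3 (propagate distance d=7): x=-372/65 (≈-5.7231) theta=-16/65 (≈-0.2462)
After 4 (thin lens f=57): x=-372/65 (≈-5.7231) theta=-36/247 (≈-0.1457)
After 5 (propagate distance d=9): x=-8688/1235 (≈-7.0348) theta=-36/247 (≈-0.1457)
After 6 (thin lens f=55): x=-8688/1235 (≈-7.0348) theta=-1212/67925 (≈-0.0178)
After 7 (propagate distance d=7): x=-25596/3575 (≈-7.1597) theta=-1212/67925 (≈-0.0178)
Rounded to 4 decimal places: x = -7.1597, theta = -0.0178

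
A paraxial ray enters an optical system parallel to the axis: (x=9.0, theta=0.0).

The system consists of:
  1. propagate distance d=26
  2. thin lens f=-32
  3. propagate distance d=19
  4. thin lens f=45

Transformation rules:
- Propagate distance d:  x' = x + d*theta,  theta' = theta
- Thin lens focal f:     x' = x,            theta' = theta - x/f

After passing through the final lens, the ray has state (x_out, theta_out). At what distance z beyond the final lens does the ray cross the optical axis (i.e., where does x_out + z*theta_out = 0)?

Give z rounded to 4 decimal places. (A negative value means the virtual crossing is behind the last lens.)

Answer: 382.5000

Derivation:
Initial: x=9.0000 theta=0.0000
After 1 (propagate distance d=26): x=9.0000 theta=0.0000
After 2 (thin lens f=-32): x=9.0000 theta=9/32 (≈0.2813)
After 3 (propagate distance d=19): x=459/32 (≈14.3438) theta=9/32 (≈0.2813)
After 4 (thin lens f=45): x=459/32 (≈14.3438) theta=-0.0375
z_focus = -x_out/theta_out = -(459/32)/(-0.0375) = 382.5000
Rounded to 4 decimal places: z = 382.5000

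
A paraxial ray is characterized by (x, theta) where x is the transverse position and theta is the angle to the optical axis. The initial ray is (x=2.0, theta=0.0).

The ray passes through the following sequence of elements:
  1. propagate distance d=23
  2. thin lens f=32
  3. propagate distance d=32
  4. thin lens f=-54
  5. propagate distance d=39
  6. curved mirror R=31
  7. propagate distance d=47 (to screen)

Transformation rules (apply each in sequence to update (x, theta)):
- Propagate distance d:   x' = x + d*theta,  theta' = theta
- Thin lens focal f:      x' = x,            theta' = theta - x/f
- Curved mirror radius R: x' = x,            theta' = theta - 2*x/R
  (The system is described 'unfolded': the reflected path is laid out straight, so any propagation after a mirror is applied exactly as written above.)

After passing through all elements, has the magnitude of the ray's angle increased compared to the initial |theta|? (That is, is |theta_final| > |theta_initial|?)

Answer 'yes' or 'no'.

Initial: x=2.0000 theta=0.0000
After 1 (propagate distance d=23): x=2.0000 theta=0.0000
After 2 (thin lens f=32): x=2.0000 theta=-0.0625
After 3 (propagate distance d=32): x=0.0000 theta=-0.0625
After 4 (thin lens f=-54): x=0.0000 theta=-0.0625
After 5 (propagate distance d=39): x=-2.4375 theta=-0.0625
After 6 (curved mirror R=31): x=-2.4375 theta=47/496 (≈0.0948)
After 7 (propagate distance d=47 (to screen)): x=125/62 (≈2.0161) theta=47/496 (≈0.0948)
|theta_initial|=0.0000 |theta_final|=47/496 (≈0.0948) -> increased

Answer: yes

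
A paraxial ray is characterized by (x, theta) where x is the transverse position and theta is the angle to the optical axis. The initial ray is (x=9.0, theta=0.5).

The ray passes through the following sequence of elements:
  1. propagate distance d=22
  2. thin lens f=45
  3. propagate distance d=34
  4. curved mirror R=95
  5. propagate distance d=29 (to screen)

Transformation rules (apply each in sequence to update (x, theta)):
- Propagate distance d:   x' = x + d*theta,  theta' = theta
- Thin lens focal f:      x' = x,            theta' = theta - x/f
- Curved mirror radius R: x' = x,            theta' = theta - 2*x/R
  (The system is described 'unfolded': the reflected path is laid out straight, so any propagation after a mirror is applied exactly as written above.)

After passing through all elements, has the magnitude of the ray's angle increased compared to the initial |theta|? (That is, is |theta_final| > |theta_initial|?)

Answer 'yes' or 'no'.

Initial: x=9.0000 theta=0.5000
After 1 (propagate distance d=22): x=20.0000 theta=0.5000
After 2 (thin lens f=45): x=20.0000 theta=1/18 (≈0.0556)
After 3 (propagate distance d=34): x=197/9 (≈21.8889) theta=1/18 (≈0.0556)
After 4 (curved mirror R=95): x=197/9 (≈21.8889) theta=-77/190 (≈-0.4053)
After 5 (propagate distance d=29 (to screen)): x=17333/1710 (≈10.1363) theta=-77/190 (≈-0.4053)
|theta_initial|=0.5000 |theta_final|=77/190 (≈0.4053) -> not increased

Answer: no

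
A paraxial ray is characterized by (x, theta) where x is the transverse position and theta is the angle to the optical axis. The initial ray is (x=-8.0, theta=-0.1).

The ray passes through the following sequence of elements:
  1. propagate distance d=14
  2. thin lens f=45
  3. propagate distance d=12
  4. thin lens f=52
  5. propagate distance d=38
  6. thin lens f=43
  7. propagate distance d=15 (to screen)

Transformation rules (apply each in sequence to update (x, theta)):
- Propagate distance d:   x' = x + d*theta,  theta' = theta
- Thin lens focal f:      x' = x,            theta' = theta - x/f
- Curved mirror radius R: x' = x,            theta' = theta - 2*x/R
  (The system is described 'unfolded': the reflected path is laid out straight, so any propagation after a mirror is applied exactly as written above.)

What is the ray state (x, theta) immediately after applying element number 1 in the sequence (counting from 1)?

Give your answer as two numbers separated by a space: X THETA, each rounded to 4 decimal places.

Answer: -9.4000 -0.1000

Derivation:
Initial: x=-8.0000 theta=-0.1000
After 1 (propagate distance d=14): x=-9.4000 theta=-0.1000
Rounded to 4 decimal places: x = -9.4000, theta = -0.1000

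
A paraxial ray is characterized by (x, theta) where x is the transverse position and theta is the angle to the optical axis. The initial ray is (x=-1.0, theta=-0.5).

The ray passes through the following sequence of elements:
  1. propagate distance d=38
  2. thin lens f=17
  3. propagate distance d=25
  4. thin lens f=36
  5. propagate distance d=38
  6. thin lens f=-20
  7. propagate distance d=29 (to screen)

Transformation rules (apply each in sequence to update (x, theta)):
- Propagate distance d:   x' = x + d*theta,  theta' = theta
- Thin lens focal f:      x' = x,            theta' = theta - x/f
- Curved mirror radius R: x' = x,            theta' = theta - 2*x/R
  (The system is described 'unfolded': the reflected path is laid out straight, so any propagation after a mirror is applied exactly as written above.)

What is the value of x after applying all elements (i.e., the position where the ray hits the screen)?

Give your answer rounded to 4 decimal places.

Answer: 85.5051

Derivation:
Initial: x=-1.0000 theta=-0.5000
After 1 (propagate distance d=38): x=-20.0000 theta=-0.5000
After 2 (thin lens f=17): x=-20.0000 theta=23/34 (≈0.6765)
After 3 (propagate distance d=25): x=-105/34 (≈-3.0882) theta=23/34 (≈0.6765)
After 4 (thin lens f=36): x=-105/34 (≈-3.0882) theta=311/408 (≈0.7623)
After 5 (propagate distance d=38): x=5279/204 (≈25.8775) theta=311/408 (≈0.7623)
After 6 (thin lens f=-20): x=5279/204 (≈25.8775) theta=8389/4080 (≈2.0561)
After 7 (propagate distance d=29 (to screen)): x=116287/1360 (≈85.5051) theta=8389/4080 (≈2.0561)
Rounded to 4 decimal places: x = 85.5051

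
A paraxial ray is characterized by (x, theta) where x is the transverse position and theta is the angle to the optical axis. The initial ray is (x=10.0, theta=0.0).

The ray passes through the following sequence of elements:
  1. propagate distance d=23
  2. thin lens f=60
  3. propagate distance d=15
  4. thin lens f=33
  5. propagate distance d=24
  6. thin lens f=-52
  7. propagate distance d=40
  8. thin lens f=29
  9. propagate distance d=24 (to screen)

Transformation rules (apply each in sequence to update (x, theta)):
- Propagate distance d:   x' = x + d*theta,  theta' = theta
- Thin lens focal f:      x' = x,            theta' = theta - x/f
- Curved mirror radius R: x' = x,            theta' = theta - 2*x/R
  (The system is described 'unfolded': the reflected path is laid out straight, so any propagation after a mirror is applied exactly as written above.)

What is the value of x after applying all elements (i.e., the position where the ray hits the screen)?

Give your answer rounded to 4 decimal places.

Initial: x=10.0000 theta=0.0000
After 1 (propagate distance d=23): x=10.0000 theta=0.0000
After 2 (thin lens f=60): x=10.0000 theta=-1/6 (≈-0.1667)
After 3 (propagate distance d=15): x=7.5000 theta=-1/6 (≈-0.1667)
After 4 (thin lens f=33): x=7.5000 theta=-13/33 (≈-0.3939)
After 5 (propagate distance d=24): x=-43/22 (≈-1.9545) theta=-13/33 (≈-0.3939)
After 6 (thin lens f=-52): x=-43/22 (≈-1.9545) theta=-1481/3432 (≈-0.4315)
After 7 (propagate distance d=40): x=-16487/858 (≈-19.2156) theta=-1481/3432 (≈-0.4315)
After 8 (thin lens f=29): x=-16487/858 (≈-19.2156) theta=22999/99528 (≈0.2311)
After 9 (propagate distance d=24 (to screen)): x=-340129/24882 (≈-13.6697) theta=22999/99528 (≈0.2311)
Rounded to 4 decimal places: x = -13.6697

Answer: -13.6697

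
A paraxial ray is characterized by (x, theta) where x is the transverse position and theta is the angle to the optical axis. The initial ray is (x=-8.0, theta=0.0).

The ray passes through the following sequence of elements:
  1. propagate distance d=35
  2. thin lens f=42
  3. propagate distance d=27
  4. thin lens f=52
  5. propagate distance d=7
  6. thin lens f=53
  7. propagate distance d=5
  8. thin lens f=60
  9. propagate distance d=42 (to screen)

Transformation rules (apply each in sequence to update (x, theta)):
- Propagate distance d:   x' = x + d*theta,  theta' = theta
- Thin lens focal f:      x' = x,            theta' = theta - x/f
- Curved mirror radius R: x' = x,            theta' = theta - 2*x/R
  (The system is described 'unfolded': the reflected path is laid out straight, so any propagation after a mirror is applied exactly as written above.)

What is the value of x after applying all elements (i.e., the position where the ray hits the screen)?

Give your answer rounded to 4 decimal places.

Answer: 11.2691

Derivation:
Initial: x=-8.0000 theta=0.0000
After 1 (propagate distance d=35): x=-8.0000 theta=0.0000
After 2 (thin lens f=42): x=-8.0000 theta=4/21 (≈0.1905)
After 3 (propagate distance d=27): x=-20/7 (≈-2.8571) theta=4/21 (≈0.1905)
After 4 (thin lens f=52): x=-20/7 (≈-2.8571) theta=67/273 (≈0.2454)
After 5 (propagate distance d=7): x=-311/273 (≈-1.1392) theta=67/273 (≈0.2454)
After 6 (thin lens f=53): x=-311/273 (≈-1.1392) theta=3862/14469 (≈0.2669)
After 7 (propagate distance d=5): x=2827/14469 (≈0.1954) theta=3862/14469 (≈0.2669)
After 8 (thin lens f=60): x=2827/14469 (≈0.1954) theta=32699/124020 (≈0.2637)
After 9 (propagate distance d=42 (to screen)): x=543507/48230 (≈11.2691) theta=32699/124020 (≈0.2637)
Rounded to 4 decimal places: x = 11.2691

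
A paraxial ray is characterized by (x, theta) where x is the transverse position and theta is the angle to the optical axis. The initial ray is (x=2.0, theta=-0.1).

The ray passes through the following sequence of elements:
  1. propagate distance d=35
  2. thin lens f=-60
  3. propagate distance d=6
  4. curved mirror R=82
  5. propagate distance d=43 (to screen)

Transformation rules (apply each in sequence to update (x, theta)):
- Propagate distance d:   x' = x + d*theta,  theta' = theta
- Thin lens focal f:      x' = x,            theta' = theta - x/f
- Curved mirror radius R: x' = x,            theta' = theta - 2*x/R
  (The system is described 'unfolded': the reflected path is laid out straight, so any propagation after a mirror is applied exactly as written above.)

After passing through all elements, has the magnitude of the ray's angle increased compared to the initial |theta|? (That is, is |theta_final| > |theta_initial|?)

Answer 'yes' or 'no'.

Answer: no

Derivation:
Initial: x=2.0000 theta=-0.1000
After 1 (propagate distance d=35): x=-1.5000 theta=-0.1000
After 2 (thin lens f=-60): x=-1.5000 theta=-0.1250
After 3 (propagate distance d=6): x=-2.2500 theta=-0.1250
After 4 (curved mirror R=82): x=-2.2500 theta=-23/328 (≈-0.0701)
After 5 (propagate distance d=43 (to screen)): x=-1727/328 (≈-5.2652) theta=-23/328 (≈-0.0701)
|theta_initial|=0.1000 |theta_final|=23/328 (≈0.0701) -> not increased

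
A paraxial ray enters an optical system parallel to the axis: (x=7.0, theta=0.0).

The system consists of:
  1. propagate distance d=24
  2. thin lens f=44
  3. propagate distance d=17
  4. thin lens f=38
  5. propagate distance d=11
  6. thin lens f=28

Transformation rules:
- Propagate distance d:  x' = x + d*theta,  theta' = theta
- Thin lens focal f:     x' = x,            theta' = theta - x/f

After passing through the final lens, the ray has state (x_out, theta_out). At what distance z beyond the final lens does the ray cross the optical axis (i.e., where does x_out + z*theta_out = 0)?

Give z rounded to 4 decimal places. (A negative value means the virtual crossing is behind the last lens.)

Answer: 4.0863

Derivation:
Initial: x=7.0000 theta=0.0000
After 1 (propagate distance d=24): x=7.0000 theta=0.0000
After 2 (thin lens f=44): x=7.0000 theta=-7/44 (≈-0.1591)
After 3 (propagate distance d=17): x=189/44 (≈4.2955) theta=-7/44 (≈-0.1591)
After 4 (thin lens f=38): x=189/44 (≈4.2955) theta=-455/1672 (≈-0.2721)
After 5 (propagate distance d=11): x=2177/1672 (≈1.3020) theta=-455/1672 (≈-0.2721)
After 6 (thin lens f=28): x=2177/1672 (≈1.3020) theta=-2131/6688 (≈-0.3186)
z_focus = -x_out/theta_out = -(2177/1672)/(-2131/6688) = 8708/2131 ≈ 4.0863
Rounded to 4 decimal places: z = 4.0863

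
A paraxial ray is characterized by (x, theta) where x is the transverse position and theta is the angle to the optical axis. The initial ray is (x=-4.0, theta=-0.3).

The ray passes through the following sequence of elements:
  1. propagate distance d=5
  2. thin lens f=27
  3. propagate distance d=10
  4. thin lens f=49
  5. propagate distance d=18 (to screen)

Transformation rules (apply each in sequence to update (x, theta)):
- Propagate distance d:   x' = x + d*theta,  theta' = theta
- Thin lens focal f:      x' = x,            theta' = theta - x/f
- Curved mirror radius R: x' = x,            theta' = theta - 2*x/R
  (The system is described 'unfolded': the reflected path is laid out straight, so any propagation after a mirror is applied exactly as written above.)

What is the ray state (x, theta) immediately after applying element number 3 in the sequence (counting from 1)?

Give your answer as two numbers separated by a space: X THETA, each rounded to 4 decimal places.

Answer: -6.4630 -0.0963

Derivation:
Initial: x=-4.0000 theta=-0.3000
After 1 (propagate distance d=5): x=-5.5000 theta=-0.3000
After 2 (thin lens f=27): x=-5.5000 theta=-13/135 (≈-0.0963)
After 3 (propagate distance d=10): x=-349/54 (≈-6.4630) theta=-13/135 (≈-0.0963)
Rounded to 4 decimal places: x = -6.4630, theta = -0.0963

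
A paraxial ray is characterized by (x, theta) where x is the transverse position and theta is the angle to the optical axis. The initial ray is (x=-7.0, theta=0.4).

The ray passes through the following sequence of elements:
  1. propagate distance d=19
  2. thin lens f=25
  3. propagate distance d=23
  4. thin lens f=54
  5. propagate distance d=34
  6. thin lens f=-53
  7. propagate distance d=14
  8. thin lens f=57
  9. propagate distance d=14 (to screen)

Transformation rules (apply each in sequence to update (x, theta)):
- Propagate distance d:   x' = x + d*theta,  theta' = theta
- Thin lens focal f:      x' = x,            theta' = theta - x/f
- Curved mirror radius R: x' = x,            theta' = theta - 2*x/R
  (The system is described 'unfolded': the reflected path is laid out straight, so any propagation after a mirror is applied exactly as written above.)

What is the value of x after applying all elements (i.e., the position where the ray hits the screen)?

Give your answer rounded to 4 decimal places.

Initial: x=-7.0000 theta=0.4000
After 1 (propagate distance d=19): x=0.6000 theta=0.4000
After 2 (thin lens f=25): x=0.6000 theta=0.3760
After 3 (propagate distance d=23): x=9.2480 theta=0.3760
After 4 (thin lens f=54): x=9.2480 theta=691/3375 (≈0.2047)
After 5 (propagate distance d=34): x=54706/3375 (≈16.2092) theta=691/3375 (≈0.2047)
After 6 (thin lens f=-53): x=54706/3375 (≈16.2092) theta=30443/59625 (≈0.5106)
After 7 (propagate distance d=14): x=4178024/178875 (≈23.3572) theta=30443/59625 (≈0.5106)
After 8 (thin lens f=57): x=4178024/178875 (≈23.3572) theta=54091/536625 (≈0.1008)
After 9 (propagate distance d=14 (to screen)): x=13291346/536625 (≈24.7684) theta=54091/536625 (≈0.1008)
Rounded to 4 decimal places: x = 24.7684

Answer: 24.7684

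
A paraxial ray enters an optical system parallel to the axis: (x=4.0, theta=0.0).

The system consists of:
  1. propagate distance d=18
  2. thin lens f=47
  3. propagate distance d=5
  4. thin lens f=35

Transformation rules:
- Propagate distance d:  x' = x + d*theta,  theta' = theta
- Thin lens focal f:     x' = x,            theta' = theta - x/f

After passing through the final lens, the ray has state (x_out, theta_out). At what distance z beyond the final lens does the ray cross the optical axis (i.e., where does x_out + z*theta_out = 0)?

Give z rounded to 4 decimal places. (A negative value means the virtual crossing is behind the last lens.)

Answer: 19.0909

Derivation:
Initial: x=4.0000 theta=0.0000
After 1 (propagate distance d=18): x=4.0000 theta=0.0000
After 2 (thin lens f=47): x=4.0000 theta=-4/47 (≈-0.0851)
After 3 (propagate distance d=5): x=168/47 (≈3.5745) theta=-4/47 (≈-0.0851)
After 4 (thin lens f=35): x=168/47 (≈3.5745) theta=-44/235 (≈-0.1872)
z_focus = -x_out/theta_out = -(168/47)/(-44/235) = 210/11 ≈ 19.0909
Rounded to 4 decimal places: z = 19.0909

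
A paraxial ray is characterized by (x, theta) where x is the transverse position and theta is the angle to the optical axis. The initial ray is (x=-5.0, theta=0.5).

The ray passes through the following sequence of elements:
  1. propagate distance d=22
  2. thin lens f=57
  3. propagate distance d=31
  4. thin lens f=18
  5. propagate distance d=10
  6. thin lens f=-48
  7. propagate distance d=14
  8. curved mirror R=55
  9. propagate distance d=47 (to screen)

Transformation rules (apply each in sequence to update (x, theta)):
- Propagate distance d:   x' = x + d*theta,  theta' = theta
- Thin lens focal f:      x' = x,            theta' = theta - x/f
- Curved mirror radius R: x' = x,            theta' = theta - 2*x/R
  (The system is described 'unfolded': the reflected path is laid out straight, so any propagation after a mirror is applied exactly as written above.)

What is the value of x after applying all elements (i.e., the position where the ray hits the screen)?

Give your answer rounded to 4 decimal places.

Initial: x=-5.0000 theta=0.5000
After 1 (propagate distance d=22): x=6.0000 theta=0.5000
After 2 (thin lens f=57): x=6.0000 theta=15/38 (≈0.3947)
After 3 (propagate distance d=31): x=693/38 (≈18.2368) theta=15/38 (≈0.3947)
After 4 (thin lens f=18): x=693/38 (≈18.2368) theta=-47/76 (≈-0.6184)
After 5 (propagate distance d=10): x=229/19 (≈12.0526) theta=-47/76 (≈-0.6184)
After 6 (thin lens f=-48): x=229/19 (≈12.0526) theta=-335/912 (≈-0.3673)
After 7 (propagate distance d=14): x=3151/456 (≈6.9101) theta=-335/912 (≈-0.3673)
After 8 (curved mirror R=55): x=3151/456 (≈6.9101) theta=-10343/16720 (≈-0.6186)
After 9 (propagate distance d=47 (to screen)): x=-1111753/50160 (≈-22.1641) theta=-10343/16720 (≈-0.6186)
Rounded to 4 decimal places: x = -22.1641

Answer: -22.1641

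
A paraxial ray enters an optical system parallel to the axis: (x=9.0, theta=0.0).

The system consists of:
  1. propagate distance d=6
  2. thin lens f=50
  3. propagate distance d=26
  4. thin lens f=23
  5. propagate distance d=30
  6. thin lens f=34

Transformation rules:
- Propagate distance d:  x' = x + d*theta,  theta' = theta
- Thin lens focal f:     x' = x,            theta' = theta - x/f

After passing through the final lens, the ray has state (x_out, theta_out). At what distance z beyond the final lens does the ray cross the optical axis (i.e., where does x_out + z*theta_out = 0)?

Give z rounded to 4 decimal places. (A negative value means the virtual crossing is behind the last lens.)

Answer: -39.4216

Derivation:
Initial: x=9.0000 theta=0.0000
After 1 (propagate distance d=6): x=9.0000 theta=0.0000
After 2 (thin lens f=50): x=9.0000 theta=-0.1800
After 3 (propagate distance d=26): x=4.3200 theta=-0.1800
After 4 (thin lens f=23): x=4.3200 theta=-423/1150 (≈-0.3678)
After 5 (propagate distance d=30): x=-3861/575 (≈-6.7148) theta=-423/1150 (≈-0.3678)
After 6 (thin lens f=34): x=-3861/575 (≈-6.7148) theta=-333/1955 (≈-0.1703)
z_focus = -x_out/theta_out = -(-3861/575)/(-333/1955) = -7293/185 ≈ -39.4216
Rounded to 4 decimal places: z = -39.4216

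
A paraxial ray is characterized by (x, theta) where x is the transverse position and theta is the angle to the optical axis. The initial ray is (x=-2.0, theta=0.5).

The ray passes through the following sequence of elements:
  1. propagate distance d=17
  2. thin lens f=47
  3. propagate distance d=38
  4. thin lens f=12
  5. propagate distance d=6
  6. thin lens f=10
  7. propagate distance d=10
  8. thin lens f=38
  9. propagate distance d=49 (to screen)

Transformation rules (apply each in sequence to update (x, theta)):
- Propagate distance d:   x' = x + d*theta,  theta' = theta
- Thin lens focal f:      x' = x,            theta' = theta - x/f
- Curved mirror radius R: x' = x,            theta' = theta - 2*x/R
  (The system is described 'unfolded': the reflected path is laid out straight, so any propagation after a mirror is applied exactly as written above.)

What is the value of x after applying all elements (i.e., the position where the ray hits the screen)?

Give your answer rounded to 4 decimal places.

Initial: x=-2.0000 theta=0.5000
After 1 (propagate distance d=17): x=6.5000 theta=0.5000
After 2 (thin lens f=47): x=6.5000 theta=17/47 (≈0.3617)
After 3 (propagate distance d=38): x=1903/94 (≈20.2447) theta=17/47 (≈0.3617)
After 4 (thin lens f=12): x=1903/94 (≈20.2447) theta=-1495/1128 (≈-1.3254)
After 5 (propagate distance d=6): x=2311/188 (≈12.2926) theta=-1495/1128 (≈-1.3254)
After 6 (thin lens f=10): x=2311/188 (≈12.2926) theta=-1801/705 (≈-2.5546)
After 7 (propagate distance d=10): x=-7475/564 (≈-13.2535) theta=-1801/705 (≈-2.5546)
After 8 (thin lens f=38): x=-7475/564 (≈-13.2535) theta=-236377/107160 (≈-2.2058)
After 9 (propagate distance d=49 (to screen)): x=-4334241/35720 (≈-121.3393) theta=-236377/107160 (≈-2.2058)
Rounded to 4 decimal places: x = -121.3393

Answer: -121.3393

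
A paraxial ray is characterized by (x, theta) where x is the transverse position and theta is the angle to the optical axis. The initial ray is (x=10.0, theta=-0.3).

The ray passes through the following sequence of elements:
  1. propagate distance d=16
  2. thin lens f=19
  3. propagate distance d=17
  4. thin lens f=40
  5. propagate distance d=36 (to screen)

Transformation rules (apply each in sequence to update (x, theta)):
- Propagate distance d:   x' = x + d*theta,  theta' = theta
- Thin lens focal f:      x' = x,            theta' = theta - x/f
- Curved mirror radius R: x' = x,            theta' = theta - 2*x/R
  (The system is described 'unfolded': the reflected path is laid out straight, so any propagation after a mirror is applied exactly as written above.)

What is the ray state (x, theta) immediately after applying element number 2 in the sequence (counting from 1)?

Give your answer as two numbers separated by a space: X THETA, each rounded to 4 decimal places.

Initial: x=10.0000 theta=-0.3000
After 1 (propagate distance d=16): x=5.2000 theta=-0.3000
After 2 (thin lens f=19): x=5.2000 theta=-109/190 (≈-0.5737)
Rounded to 4 decimal places: x = 5.2000, theta = -0.5737

Answer: 5.2000 -0.5737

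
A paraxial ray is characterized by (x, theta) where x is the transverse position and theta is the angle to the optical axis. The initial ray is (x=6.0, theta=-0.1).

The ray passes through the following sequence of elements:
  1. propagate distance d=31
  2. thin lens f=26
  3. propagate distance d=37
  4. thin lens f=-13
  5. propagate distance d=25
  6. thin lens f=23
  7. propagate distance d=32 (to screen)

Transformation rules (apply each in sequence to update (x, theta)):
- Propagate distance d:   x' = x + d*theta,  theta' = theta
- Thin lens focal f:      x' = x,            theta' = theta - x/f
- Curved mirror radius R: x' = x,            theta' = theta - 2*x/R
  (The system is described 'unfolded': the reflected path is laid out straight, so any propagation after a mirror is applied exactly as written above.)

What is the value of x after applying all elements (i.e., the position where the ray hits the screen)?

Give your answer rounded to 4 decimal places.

Initial: x=6.0000 theta=-0.1000
After 1 (propagate distance d=31): x=2.9000 theta=-0.1000
After 2 (thin lens f=26): x=2.9000 theta=-11/52 (≈-0.2115)
After 3 (propagate distance d=37): x=-1281/260 (≈-4.9269) theta=-11/52 (≈-0.2115)
After 4 (thin lens f=-13): x=-1281/260 (≈-4.9269) theta=-499/845 (≈-0.5905)
After 5 (propagate distance d=25): x=-66553/3380 (≈-19.6902) theta=-499/845 (≈-0.5905)
After 6 (thin lens f=23): x=-66553/3380 (≈-19.6902) theta=4129/15548 (≈0.2656)
After 7 (propagate distance d=32 (to screen)): x=-870079/77740 (≈-11.1922) theta=4129/15548 (≈0.2656)
Rounded to 4 decimal places: x = -11.1922

Answer: -11.1922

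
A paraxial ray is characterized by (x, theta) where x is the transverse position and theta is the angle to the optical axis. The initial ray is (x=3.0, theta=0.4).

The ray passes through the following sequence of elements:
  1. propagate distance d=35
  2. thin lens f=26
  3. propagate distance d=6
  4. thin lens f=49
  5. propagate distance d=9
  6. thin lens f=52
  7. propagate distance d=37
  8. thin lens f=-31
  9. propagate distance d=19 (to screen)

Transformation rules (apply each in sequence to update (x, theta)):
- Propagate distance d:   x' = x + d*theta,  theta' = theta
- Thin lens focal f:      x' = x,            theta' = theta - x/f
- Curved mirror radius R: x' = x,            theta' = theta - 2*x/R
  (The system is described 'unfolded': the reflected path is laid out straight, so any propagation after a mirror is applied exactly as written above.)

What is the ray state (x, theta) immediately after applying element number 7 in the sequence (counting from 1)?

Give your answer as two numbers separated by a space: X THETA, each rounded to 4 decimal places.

Answer: -18.0935 -0.7687

Derivation:
Initial: x=3.0000 theta=0.4000
After 1 (propagate distance d=35): x=17.0000 theta=0.4000
After 2 (thin lens f=26): x=17.0000 theta=-33/130 (≈-0.2538)
After 3 (propagate distance d=6): x=1006/65 (≈15.4769) theta=-33/130 (≈-0.2538)
After 4 (thin lens f=49): x=1006/65 (≈15.4769) theta=-3629/6370 (≈-0.5697)
After 5 (propagate distance d=9): x=65927/6370 (≈10.3496) theta=-3629/6370 (≈-0.5697)
After 6 (thin lens f=52): x=65927/6370 (≈10.3496) theta=-50927/66248 (≈-0.7687)
After 7 (propagate distance d=37): x=-5993291/331240 (≈-18.0935) theta=-50927/66248 (≈-0.7687)
Rounded to 4 decimal places: x = -18.0935, theta = -0.7687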